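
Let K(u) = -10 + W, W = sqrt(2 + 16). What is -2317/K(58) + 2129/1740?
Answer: 20245189/71340 + 6951*sqrt(2)/82 ≈ 403.67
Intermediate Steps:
W = 3*sqrt(2) (W = sqrt(18) = 3*sqrt(2) ≈ 4.2426)
K(u) = -10 + 3*sqrt(2)
-2317/K(58) + 2129/1740 = -2317/(-10 + 3*sqrt(2)) + 2129/1740 = 2129/1740 - 2317/(-10 + 3*sqrt(2))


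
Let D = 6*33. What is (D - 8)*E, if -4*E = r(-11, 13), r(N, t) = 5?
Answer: -475/2 ≈ -237.50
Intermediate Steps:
E = -5/4 (E = -¼*5 = -5/4 ≈ -1.2500)
D = 198
(D - 8)*E = (198 - 8)*(-5/4) = 190*(-5/4) = -475/2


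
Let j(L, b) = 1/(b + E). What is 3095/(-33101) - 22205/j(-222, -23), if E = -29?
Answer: 38220397565/33101 ≈ 1.1547e+6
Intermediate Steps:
j(L, b) = 1/(-29 + b) (j(L, b) = 1/(b - 29) = 1/(-29 + b))
3095/(-33101) - 22205/j(-222, -23) = 3095/(-33101) - 22205/(1/(-29 - 23)) = 3095*(-1/33101) - 22205/(1/(-52)) = -3095/33101 - 22205/(-1/52) = -3095/33101 - 22205*(-52) = -3095/33101 + 1154660 = 38220397565/33101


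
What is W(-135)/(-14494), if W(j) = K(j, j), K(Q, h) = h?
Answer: 135/14494 ≈ 0.0093142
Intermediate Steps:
W(j) = j
W(-135)/(-14494) = -135/(-14494) = -135*(-1/14494) = 135/14494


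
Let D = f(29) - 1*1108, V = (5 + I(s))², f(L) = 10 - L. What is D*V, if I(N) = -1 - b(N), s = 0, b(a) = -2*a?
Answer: -18032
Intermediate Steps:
I(N) = -1 + 2*N (I(N) = -1 - (-2)*N = -1 + 2*N)
V = 16 (V = (5 + (-1 + 2*0))² = (5 + (-1 + 0))² = (5 - 1)² = 4² = 16)
D = -1127 (D = (10 - 1*29) - 1*1108 = (10 - 29) - 1108 = -19 - 1108 = -1127)
D*V = -1127*16 = -18032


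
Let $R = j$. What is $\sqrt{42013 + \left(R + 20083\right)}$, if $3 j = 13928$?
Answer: $\frac{2 \sqrt{150162}}{3} \approx 258.34$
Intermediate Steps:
$j = \frac{13928}{3}$ ($j = \frac{1}{3} \cdot 13928 = \frac{13928}{3} \approx 4642.7$)
$R = \frac{13928}{3} \approx 4642.7$
$\sqrt{42013 + \left(R + 20083\right)} = \sqrt{42013 + \left(\frac{13928}{3} + 20083\right)} = \sqrt{42013 + \frac{74177}{3}} = \sqrt{\frac{200216}{3}} = \frac{2 \sqrt{150162}}{3}$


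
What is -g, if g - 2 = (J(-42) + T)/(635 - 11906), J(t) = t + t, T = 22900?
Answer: 274/11271 ≈ 0.024310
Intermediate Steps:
J(t) = 2*t
g = -274/11271 (g = 2 + (2*(-42) + 22900)/(635 - 11906) = 2 + (-84 + 22900)/(-11271) = 2 + 22816*(-1/11271) = 2 - 22816/11271 = -274/11271 ≈ -0.024310)
-g = -1*(-274/11271) = 274/11271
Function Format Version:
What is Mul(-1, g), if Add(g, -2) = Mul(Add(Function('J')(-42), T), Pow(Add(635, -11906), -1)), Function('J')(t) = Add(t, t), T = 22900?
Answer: Rational(274, 11271) ≈ 0.024310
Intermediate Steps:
Function('J')(t) = Mul(2, t)
g = Rational(-274, 11271) (g = Add(2, Mul(Add(Mul(2, -42), 22900), Pow(Add(635, -11906), -1))) = Add(2, Mul(Add(-84, 22900), Pow(-11271, -1))) = Add(2, Mul(22816, Rational(-1, 11271))) = Add(2, Rational(-22816, 11271)) = Rational(-274, 11271) ≈ -0.024310)
Mul(-1, g) = Mul(-1, Rational(-274, 11271)) = Rational(274, 11271)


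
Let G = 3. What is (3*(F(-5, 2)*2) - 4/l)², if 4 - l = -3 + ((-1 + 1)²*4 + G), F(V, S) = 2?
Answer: 121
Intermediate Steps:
l = 4 (l = 4 - (-3 + ((-1 + 1)²*4 + 3)) = 4 - (-3 + (0²*4 + 3)) = 4 - (-3 + (0*4 + 3)) = 4 - (-3 + (0 + 3)) = 4 - (-3 + 3) = 4 - 1*0 = 4 + 0 = 4)
(3*(F(-5, 2)*2) - 4/l)² = (3*(2*2) - 4/4)² = (3*4 - 4*¼)² = (12 - 1)² = 11² = 121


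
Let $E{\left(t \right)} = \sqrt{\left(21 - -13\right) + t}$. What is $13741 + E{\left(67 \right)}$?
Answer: $13741 + \sqrt{101} \approx 13751.0$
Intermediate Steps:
$E{\left(t \right)} = \sqrt{34 + t}$ ($E{\left(t \right)} = \sqrt{\left(21 + 13\right) + t} = \sqrt{34 + t}$)
$13741 + E{\left(67 \right)} = 13741 + \sqrt{34 + 67} = 13741 + \sqrt{101}$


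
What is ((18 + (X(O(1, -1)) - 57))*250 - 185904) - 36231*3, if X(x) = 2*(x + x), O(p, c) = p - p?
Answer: -304347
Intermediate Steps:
O(p, c) = 0
X(x) = 4*x (X(x) = 2*(2*x) = 4*x)
((18 + (X(O(1, -1)) - 57))*250 - 185904) - 36231*3 = ((18 + (4*0 - 57))*250 - 185904) - 36231*3 = ((18 + (0 - 57))*250 - 185904) - 108693 = ((18 - 57)*250 - 185904) - 108693 = (-39*250 - 185904) - 108693 = (-9750 - 185904) - 108693 = -195654 - 108693 = -304347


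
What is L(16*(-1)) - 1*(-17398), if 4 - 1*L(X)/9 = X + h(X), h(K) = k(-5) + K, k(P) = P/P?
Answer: 17713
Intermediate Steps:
k(P) = 1
h(K) = 1 + K
L(X) = 27 - 18*X (L(X) = 36 - 9*(X + (1 + X)) = 36 - 9*(1 + 2*X) = 36 + (-9 - 18*X) = 27 - 18*X)
L(16*(-1)) - 1*(-17398) = (27 - 288*(-1)) - 1*(-17398) = (27 - 18*(-16)) + 17398 = (27 + 288) + 17398 = 315 + 17398 = 17713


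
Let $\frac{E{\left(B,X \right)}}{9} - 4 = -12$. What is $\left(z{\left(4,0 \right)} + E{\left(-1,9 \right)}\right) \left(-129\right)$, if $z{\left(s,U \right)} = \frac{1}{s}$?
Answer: $\frac{37023}{4} \approx 9255.8$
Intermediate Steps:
$E{\left(B,X \right)} = -72$ ($E{\left(B,X \right)} = 36 + 9 \left(-12\right) = 36 - 108 = -72$)
$\left(z{\left(4,0 \right)} + E{\left(-1,9 \right)}\right) \left(-129\right) = \left(\frac{1}{4} - 72\right) \left(-129\right) = \left(- \frac{287}{4}\right) \left(-129\right) = \frac{37023}{4}$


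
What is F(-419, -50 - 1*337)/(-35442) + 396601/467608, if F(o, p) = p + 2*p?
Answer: 811068085/920720152 ≈ 0.88091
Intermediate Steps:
F(o, p) = 3*p
F(-419, -50 - 1*337)/(-35442) + 396601/467608 = (3*(-50 - 1*337))/(-35442) + 396601/467608 = (3*(-50 - 337))*(-1/35442) + 396601*(1/467608) = (3*(-387))*(-1/35442) + 396601/467608 = -1161*(-1/35442) + 396601/467608 = 129/3938 + 396601/467608 = 811068085/920720152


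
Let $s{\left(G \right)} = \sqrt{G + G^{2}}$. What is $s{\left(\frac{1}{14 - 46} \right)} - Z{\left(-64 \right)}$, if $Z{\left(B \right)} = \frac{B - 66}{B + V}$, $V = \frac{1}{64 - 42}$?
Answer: $- \frac{2860}{1407} + \frac{i \sqrt{31}}{32} \approx -2.0327 + 0.17399 i$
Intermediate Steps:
$V = \frac{1}{22} \approx 0.045455$
$Z{\left(B \right)} = \frac{-66 + B}{\frac{1}{22} + B}$ ($Z{\left(B \right)} = \frac{B - 66}{B + \frac{1}{22}} = \frac{-66 + B}{\frac{1}{22} + B}$)
$s{\left(\frac{1}{14 - 46} \right)} - Z{\left(-64 \right)} = \sqrt{\frac{1 + \frac{1}{14 - 46}}{14 - 46}} - \frac{22 \left(-66 - 64\right)}{1 + 22 \left(-64\right)} = \sqrt{\frac{1 + \frac{1}{-32}}{-32}} - 22 \frac{1}{1 - 1408} \left(-130\right) = \sqrt{- \frac{1 - \frac{1}{32}}{32}} - 22 \frac{1}{-1407} \left(-130\right) = \sqrt{\left(- \frac{1}{32}\right) \frac{31}{32}} - 22 \left(- \frac{1}{1407}\right) \left(-130\right) = \sqrt{- \frac{31}{1024}} - \frac{2860}{1407} = \frac{i \sqrt{31}}{32} - \frac{2860}{1407} = - \frac{2860}{1407} + \frac{i \sqrt{31}}{32}$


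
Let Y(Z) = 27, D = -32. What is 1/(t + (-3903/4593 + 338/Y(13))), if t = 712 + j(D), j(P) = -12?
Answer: 41337/29418251 ≈ 0.0014051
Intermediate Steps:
t = 700 (t = 712 - 12 = 700)
1/(t + (-3903/4593 + 338/Y(13))) = 1/(700 + (-3903/4593 + 338/27)) = 1/(700 + (-3903*1/4593 + 338*(1/27))) = 1/(700 + (-1301/1531 + 338/27)) = 1/(700 + 482351/41337) = 1/(29418251/41337) = 41337/29418251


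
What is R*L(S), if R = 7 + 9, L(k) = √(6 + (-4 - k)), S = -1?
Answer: 16*√3 ≈ 27.713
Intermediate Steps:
L(k) = √(2 - k)
R = 16
R*L(S) = 16*√(2 - 1*(-1)) = 16*√(2 + 1) = 16*√3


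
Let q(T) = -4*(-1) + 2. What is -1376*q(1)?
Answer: -8256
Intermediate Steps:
q(T) = 6 (q(T) = 4 + 2 = 6)
-1376*q(1) = -1376*6 = -8256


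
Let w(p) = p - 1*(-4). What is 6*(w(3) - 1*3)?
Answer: 24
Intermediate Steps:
w(p) = 4 + p (w(p) = p + 4 = 4 + p)
6*(w(3) - 1*3) = 6*((4 + 3) - 1*3) = 6*(7 - 3) = 6*4 = 24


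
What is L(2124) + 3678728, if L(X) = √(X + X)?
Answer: 3678728 + 6*√118 ≈ 3.6788e+6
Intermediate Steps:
L(X) = √2*√X (L(X) = √(2*X) = √2*√X)
L(2124) + 3678728 = √2*√2124 + 3678728 = √2*(6*√59) + 3678728 = 6*√118 + 3678728 = 3678728 + 6*√118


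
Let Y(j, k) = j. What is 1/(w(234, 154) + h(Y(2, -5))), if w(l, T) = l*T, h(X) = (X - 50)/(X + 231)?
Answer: 233/8396340 ≈ 2.7750e-5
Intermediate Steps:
h(X) = (-50 + X)/(231 + X)
w(l, T) = T*l
1/(w(234, 154) + h(Y(2, -5))) = 1/(154*234 + (-50 + 2)/(231 + 2)) = 1/(36036 - 48/233) = 1/(8396340/233) = 233/8396340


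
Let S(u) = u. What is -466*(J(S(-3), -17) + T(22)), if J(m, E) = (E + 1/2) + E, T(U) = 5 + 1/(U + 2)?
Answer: 159139/12 ≈ 13262.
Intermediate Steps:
T(U) = 5 + 1/(2 + U)
J(m, E) = ½ + 2*E (J(m, E) = (E + ½) + E = (½ + E) + E = ½ + 2*E)
-466*(J(S(-3), -17) + T(22)) = -466*((½ + 2*(-17)) + (11 + 5*22)/(2 + 22)) = -466*((½ - 34) + (11 + 110)/24) = -466*(-67/2 + (1/24)*121) = -466*(-67/2 + 121/24) = -466*(-683/24) = 159139/12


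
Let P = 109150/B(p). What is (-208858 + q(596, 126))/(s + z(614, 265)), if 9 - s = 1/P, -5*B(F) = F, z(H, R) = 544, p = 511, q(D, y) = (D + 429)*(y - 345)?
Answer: -236491484750/301800261 ≈ -783.60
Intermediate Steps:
q(D, y) = (-345 + y)*(429 + D) (q(D, y) = (429 + D)*(-345 + y) = (-345 + y)*(429 + D))
B(F) = -F/5
P = -545750/511 (P = 109150/((-⅕*511)) = 109150/(-511/5) = 109150*(-5/511) = -545750/511 ≈ -1068.0)
s = 4912261/545750 (s = 9 - 1/(-545750/511) = 9 - 1*(-511/545750) = 9 + 511/545750 = 4912261/545750 ≈ 9.0009)
(-208858 + q(596, 126))/(s + z(614, 265)) = (-208858 + (-148005 - 345*596 + 429*126 + 596*126))/(4912261/545750 + 544) = (-208858 + (-148005 - 205620 + 54054 + 75096))/(301800261/545750) = (-208858 - 224475)*(545750/301800261) = -433333*545750/301800261 = -236491484750/301800261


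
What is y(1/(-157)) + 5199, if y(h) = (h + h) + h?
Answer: 816240/157 ≈ 5199.0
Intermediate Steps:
y(h) = 3*h (y(h) = 2*h + h = 3*h)
y(1/(-157)) + 5199 = 3*(1/(-157)) + 5199 = 3*(1*(-1/157)) + 5199 = 3*(-1/157) + 5199 = -3/157 + 5199 = 816240/157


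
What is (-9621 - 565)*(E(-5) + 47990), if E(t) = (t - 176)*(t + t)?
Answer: -507262800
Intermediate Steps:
E(t) = 2*t*(-176 + t) (E(t) = (-176 + t)*(2*t) = 2*t*(-176 + t))
(-9621 - 565)*(E(-5) + 47990) = (-9621 - 565)*(2*(-5)*(-176 - 5) + 47990) = -10186*(2*(-5)*(-181) + 47990) = -10186*(1810 + 47990) = -10186*49800 = -507262800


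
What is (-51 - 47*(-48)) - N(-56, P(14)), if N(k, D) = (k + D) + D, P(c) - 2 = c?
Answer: 2229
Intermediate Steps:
P(c) = 2 + c
N(k, D) = k + 2*D (N(k, D) = (D + k) + D = k + 2*D)
(-51 - 47*(-48)) - N(-56, P(14)) = (-51 - 47*(-48)) - (-56 + 2*(2 + 14)) = (-51 + 2256) - (-56 + 2*16) = 2205 - (-56 + 32) = 2205 - 1*(-24) = 2205 + 24 = 2229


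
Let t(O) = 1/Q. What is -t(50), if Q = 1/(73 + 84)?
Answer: -157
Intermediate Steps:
Q = 1/157 ≈ 0.0063694
t(O) = 157 (t(O) = 1/(1/157) = 157)
-t(50) = -1*157 = -157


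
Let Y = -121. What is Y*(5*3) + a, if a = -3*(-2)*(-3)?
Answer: -1833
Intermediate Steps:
a = -18 (a = 6*(-3) = -18)
Y*(5*3) + a = -605*3 - 18 = -121*15 - 18 = -1815 - 18 = -1833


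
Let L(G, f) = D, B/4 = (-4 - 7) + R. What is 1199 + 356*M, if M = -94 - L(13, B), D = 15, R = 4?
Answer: -37605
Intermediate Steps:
B = -28 (B = 4*((-4 - 7) + 4) = 4*(-11 + 4) = 4*(-7) = -28)
L(G, f) = 15
M = -109 (M = -94 - 1*15 = -94 - 15 = -109)
1199 + 356*M = 1199 + 356*(-109) = 1199 - 38804 = -37605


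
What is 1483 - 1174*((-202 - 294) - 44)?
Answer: 635443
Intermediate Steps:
1483 - 1174*((-202 - 294) - 44) = 1483 - 1174*(-496 - 44) = 1483 - 1174*(-540) = 1483 + 633960 = 635443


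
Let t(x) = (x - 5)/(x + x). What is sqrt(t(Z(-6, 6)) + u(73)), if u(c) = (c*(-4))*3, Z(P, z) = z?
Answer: I*sqrt(31533)/6 ≈ 29.596*I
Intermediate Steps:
u(c) = -12*c (u(c) = -4*c*3 = -12*c)
t(x) = (-5 + x)/(2*x) (t(x) = (-5 + x)/((2*x)) = (-5 + x)*(1/(2*x)) = (-5 + x)/(2*x))
sqrt(t(Z(-6, 6)) + u(73)) = sqrt((1/2)*(-5 + 6)/6 - 12*73) = sqrt((1/2)*(1/6)*1 - 876) = sqrt(1/12 - 876) = sqrt(-10511/12) = I*sqrt(31533)/6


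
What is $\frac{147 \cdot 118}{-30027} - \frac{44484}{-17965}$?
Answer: $\frac{341366726}{179811685} \approx 1.8985$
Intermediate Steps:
$\frac{147 \cdot 118}{-30027} - \frac{44484}{-17965} = 17346 \left(- \frac{1}{30027}\right) - - \frac{44484}{17965} = - \frac{5782}{10009} + \frac{44484}{17965} = \frac{341366726}{179811685}$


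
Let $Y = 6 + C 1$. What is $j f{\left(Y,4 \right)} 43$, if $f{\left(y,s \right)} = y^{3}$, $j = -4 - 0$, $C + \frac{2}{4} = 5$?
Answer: $- \frac{398223}{2} \approx -1.9911 \cdot 10^{5}$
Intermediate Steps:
$C = \frac{9}{2}$ ($C = - \frac{1}{2} + 5 = \frac{9}{2} \approx 4.5$)
$j = -4$ ($j = -4 + 0 = -4$)
$Y = \frac{21}{2}$ ($Y = 6 + \frac{9}{2} \cdot 1 = 6 + \frac{9}{2} = \frac{21}{2} \approx 10.5$)
$j f{\left(Y,4 \right)} 43 = - 4 \left(\frac{21}{2}\right)^{3} \cdot 43 = \left(-4\right) \frac{9261}{8} \cdot 43 = \left(- \frac{9261}{2}\right) 43 = - \frac{398223}{2}$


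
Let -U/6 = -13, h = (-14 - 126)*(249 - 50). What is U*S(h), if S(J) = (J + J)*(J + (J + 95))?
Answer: 241755150000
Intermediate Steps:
h = -27860 (h = -140*199 = -27860)
S(J) = 2*J*(95 + 2*J) (S(J) = (2*J)*(J + (95 + J)) = (2*J)*(95 + 2*J) = 2*J*(95 + 2*J))
U = 78 (U = -6*(-13) = 78)
U*S(h) = 78*(2*(-27860)*(95 + 2*(-27860))) = 78*(2*(-27860)*(95 - 55720)) = 78*(2*(-27860)*(-55625)) = 78*3099425000 = 241755150000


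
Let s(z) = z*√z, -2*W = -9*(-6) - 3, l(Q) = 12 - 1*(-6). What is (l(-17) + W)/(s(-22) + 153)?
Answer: -2295/68114 - 165*I*√22/34057 ≈ -0.033693 - 0.022724*I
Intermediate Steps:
l(Q) = 18 (l(Q) = 12 + 6 = 18)
W = -51/2 (W = -(-9*(-6) - 3)/2 = -(54 - 3)/2 = -½*51 = -51/2 ≈ -25.500)
s(z) = z^(3/2)
(l(-17) + W)/(s(-22) + 153) = (18 - 51/2)/((-22)^(3/2) + 153) = -15/(2*(-22*I*√22 + 153)) = -15/(2*(153 - 22*I*√22))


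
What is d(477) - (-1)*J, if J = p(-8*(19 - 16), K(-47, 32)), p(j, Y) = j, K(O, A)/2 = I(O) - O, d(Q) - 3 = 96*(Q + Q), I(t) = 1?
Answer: 91563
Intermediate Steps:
d(Q) = 3 + 192*Q (d(Q) = 3 + 96*(Q + Q) = 3 + 96*(2*Q) = 3 + 192*Q)
K(O, A) = 2 - 2*O (K(O, A) = 2*(1 - O) = 2 - 2*O)
J = -24 (J = -8*(19 - 16) = -8*3 = -24)
d(477) - (-1)*J = (3 + 192*477) - (-1)*(-24) = (3 + 91584) - 1*24 = 91587 - 24 = 91563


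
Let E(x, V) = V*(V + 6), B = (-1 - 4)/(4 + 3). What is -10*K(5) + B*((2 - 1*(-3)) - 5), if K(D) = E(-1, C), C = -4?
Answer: 80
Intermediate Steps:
B = -5/7 ≈ -0.71429
E(x, V) = V*(6 + V)
K(D) = -8 (K(D) = -4*(6 - 4) = -4*2 = -8)
-10*K(5) + B*((2 - 1*(-3)) - 5) = -10*(-8) - 5*((2 - 1*(-3)) - 5)/7 = 80 - 5*((2 + 3) - 5)/7 = 80 - 5*(5 - 5)/7 = 80 - 5/7*0 = 80 + 0 = 80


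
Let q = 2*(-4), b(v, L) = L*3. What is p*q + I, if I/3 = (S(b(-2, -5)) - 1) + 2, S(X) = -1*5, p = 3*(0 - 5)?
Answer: 108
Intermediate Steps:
b(v, L) = 3*L
p = -15 (p = 3*(-5) = -15)
S(X) = -5
I = -12 (I = 3*((-5 - 1) + 2) = 3*(-6 + 2) = 3*(-4) = -12)
q = -8
p*q + I = -15*(-8) - 12 = 120 - 12 = 108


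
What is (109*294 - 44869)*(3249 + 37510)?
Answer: -522652657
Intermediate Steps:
(109*294 - 44869)*(3249 + 37510) = (32046 - 44869)*40759 = -12823*40759 = -522652657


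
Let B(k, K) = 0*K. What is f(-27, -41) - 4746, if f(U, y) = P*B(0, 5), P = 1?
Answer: -4746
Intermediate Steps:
B(k, K) = 0
f(U, y) = 0 (f(U, y) = 1*0 = 0)
f(-27, -41) - 4746 = 0 - 4746 = -4746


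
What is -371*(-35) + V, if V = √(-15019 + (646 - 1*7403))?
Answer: 12985 + 4*I*√1361 ≈ 12985.0 + 147.57*I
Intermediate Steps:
V = 4*I*√1361 (V = √(-15019 + (646 - 7403)) = √(-15019 - 6757) = √(-21776) = 4*I*√1361 ≈ 147.57*I)
-371*(-35) + V = -371*(-35) + 4*I*√1361 = 12985 + 4*I*√1361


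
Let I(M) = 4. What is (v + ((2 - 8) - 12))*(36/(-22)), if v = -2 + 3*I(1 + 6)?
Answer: 144/11 ≈ 13.091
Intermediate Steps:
v = 10 (v = -2 + 3*4 = -2 + 12 = 10)
(v + ((2 - 8) - 12))*(36/(-22)) = (10 + ((2 - 8) - 12))*(36/(-22)) = (10 + (-6 - 12))*(36*(-1/22)) = (10 - 18)*(-18/11) = -8*(-18/11) = 144/11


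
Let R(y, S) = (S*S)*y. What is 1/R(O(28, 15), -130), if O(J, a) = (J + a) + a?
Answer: 1/980200 ≈ 1.0202e-6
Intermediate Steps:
O(J, a) = J + 2*a
R(y, S) = y*S**2 (R(y, S) = S**2*y = y*S**2)
1/R(O(28, 15), -130) = 1/((28 + 2*15)*(-130)**2) = 1/((28 + 30)*16900) = 1/(58*16900) = 1/980200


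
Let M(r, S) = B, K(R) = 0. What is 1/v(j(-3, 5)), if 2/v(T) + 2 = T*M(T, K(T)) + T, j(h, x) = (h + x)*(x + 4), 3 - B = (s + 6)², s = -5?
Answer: 26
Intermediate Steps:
B = 2 (B = 3 - (-5 + 6)² = 3 - 1*1² = 3 - 1*1 = 3 - 1 = 2)
M(r, S) = 2
j(h, x) = (4 + x)*(h + x) (j(h, x) = (h + x)*(4 + x) = (4 + x)*(h + x))
v(T) = 2/(-2 + 3*T) (v(T) = 2/(-2 + (T*2 + T)) = 2/(-2 + (2*T + T)) = 2/(-2 + 3*T))
1/v(j(-3, 5)) = 1/(2/(-2 + 3*(5² + 4*(-3) + 4*5 - 3*5))) = 1/(2/(-2 + 3*(25 - 12 + 20 - 15))) = 1/(2/(-2 + 3*18)) = 1/(2/(-2 + 54)) = 1/(2/52) = 1/(2*(1/52)) = 1/(1/26) = 26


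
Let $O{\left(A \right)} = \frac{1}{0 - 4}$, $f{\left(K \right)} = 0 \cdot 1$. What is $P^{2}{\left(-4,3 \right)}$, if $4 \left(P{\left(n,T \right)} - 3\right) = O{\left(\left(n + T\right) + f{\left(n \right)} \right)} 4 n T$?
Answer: $36$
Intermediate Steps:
$f{\left(K \right)} = 0$
$O{\left(A \right)} = - \frac{1}{4}$ ($O{\left(A \right)} = \frac{1}{-4} = - \frac{1}{4}$)
$P{\left(n,T \right)} = 3 - \frac{T n}{4}$ ($P{\left(n,T \right)} = 3 + \frac{\left(- \frac{1}{4}\right) 4 n T}{4} = 3 + \frac{\left(- \frac{1}{4}\right) 4 T n}{4} = 3 + \frac{\left(-1\right) T n}{4} = 3 - \frac{T n}{4}$)
$P^{2}{\left(-4,3 \right)} = \left(3 - \frac{3}{4} \left(-4\right)\right)^{2} = \left(3 + 3\right)^{2} = 6^{2} = 36$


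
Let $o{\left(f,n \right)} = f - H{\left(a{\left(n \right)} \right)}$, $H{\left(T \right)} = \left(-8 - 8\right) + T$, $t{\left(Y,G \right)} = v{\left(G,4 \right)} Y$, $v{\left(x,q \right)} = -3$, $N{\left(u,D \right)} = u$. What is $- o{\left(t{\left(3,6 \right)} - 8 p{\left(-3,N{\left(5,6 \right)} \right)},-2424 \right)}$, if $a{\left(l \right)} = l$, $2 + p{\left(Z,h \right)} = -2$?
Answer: $-2463$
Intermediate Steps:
$p{\left(Z,h \right)} = -4$ ($p{\left(Z,h \right)} = -2 - 2 = -4$)
$t{\left(Y,G \right)} = - 3 Y$
$H{\left(T \right)} = -16 + T$ ($H{\left(T \right)} = \left(-8 - 8\right) + T = -16 + T$)
$o{\left(f,n \right)} = 16 + f - n$ ($o{\left(f,n \right)} = f - \left(-16 + n\right) = 16 + f - n$)
$- o{\left(t{\left(3,6 \right)} - 8 p{\left(-3,N{\left(5,6 \right)} \right)},-2424 \right)} = - (16 - -23 - -2424) = - (16 + \left(-9 + 32\right) + 2424) = - (16 + 23 + 2424) = \left(-1\right) 2463 = -2463$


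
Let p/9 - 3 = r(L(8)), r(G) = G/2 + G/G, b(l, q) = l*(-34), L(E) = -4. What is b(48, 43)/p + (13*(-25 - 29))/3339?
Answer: -101146/1113 ≈ -90.877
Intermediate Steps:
b(l, q) = -34*l
r(G) = 1 + G/2 (r(G) = G*(½) + 1 = G/2 + 1 = 1 + G/2)
p = 18 (p = 27 + 9*(1 + (½)*(-4)) = 27 + 9*(1 - 2) = 27 + 9*(-1) = 27 - 9 = 18)
b(48, 43)/p + (13*(-25 - 29))/3339 = -34*48/18 + (13*(-25 - 29))/3339 = -1632*1/18 + (13*(-54))*(1/3339) = -272/3 - 702*1/3339 = -272/3 - 78/371 = -101146/1113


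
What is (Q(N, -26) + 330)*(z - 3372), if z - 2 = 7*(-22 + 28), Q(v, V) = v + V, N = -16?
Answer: -958464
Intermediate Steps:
Q(v, V) = V + v
z = 44 (z = 2 + 7*(-22 + 28) = 2 + 7*6 = 2 + 42 = 44)
(Q(N, -26) + 330)*(z - 3372) = ((-26 - 16) + 330)*(44 - 3372) = (-42 + 330)*(-3328) = 288*(-3328) = -958464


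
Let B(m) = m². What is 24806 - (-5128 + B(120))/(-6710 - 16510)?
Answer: 144001148/5805 ≈ 24806.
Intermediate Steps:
24806 - (-5128 + B(120))/(-6710 - 16510) = 24806 - (-5128 + 120²)/(-6710 - 16510) = 24806 - (-5128 + 14400)/(-23220) = 24806 - 9272*(-1)/23220 = 24806 - 1*(-2318/5805) = 24806 + 2318/5805 = 144001148/5805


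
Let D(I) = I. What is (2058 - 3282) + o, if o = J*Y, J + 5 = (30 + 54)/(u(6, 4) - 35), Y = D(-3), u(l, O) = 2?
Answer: -13215/11 ≈ -1201.4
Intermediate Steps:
Y = -3
J = -83/11 (J = -5 + (30 + 54)/(2 - 35) = -5 + 84/(-33) = -5 + 84*(-1/33) = -5 - 28/11 = -83/11 ≈ -7.5455)
o = 249/11 (o = -83/11*(-3) = 249/11 ≈ 22.636)
(2058 - 3282) + o = (2058 - 3282) + 249/11 = -1224 + 249/11 = -13215/11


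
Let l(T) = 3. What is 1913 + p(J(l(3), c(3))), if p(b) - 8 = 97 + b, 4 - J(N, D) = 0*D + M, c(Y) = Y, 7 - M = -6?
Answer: 2009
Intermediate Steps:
M = 13 (M = 7 - 1*(-6) = 7 + 6 = 13)
J(N, D) = -9 (J(N, D) = 4 - (0*D + 13) = 4 - (0 + 13) = 4 - 1*13 = 4 - 13 = -9)
p(b) = 105 + b (p(b) = 8 + (97 + b) = 105 + b)
1913 + p(J(l(3), c(3))) = 1913 + (105 - 9) = 1913 + 96 = 2009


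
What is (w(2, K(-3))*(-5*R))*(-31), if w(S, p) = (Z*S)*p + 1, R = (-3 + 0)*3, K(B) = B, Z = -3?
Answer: -26505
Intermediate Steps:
R = -9 (R = -3*3 = -9)
w(S, p) = 1 - 3*S*p (w(S, p) = (-3*S)*p + 1 = -3*S*p + 1 = 1 - 3*S*p)
(w(2, K(-3))*(-5*R))*(-31) = ((1 - 3*2*(-3))*(-5*(-9)))*(-31) = ((1 + 18)*45)*(-31) = (19*45)*(-31) = 855*(-31) = -26505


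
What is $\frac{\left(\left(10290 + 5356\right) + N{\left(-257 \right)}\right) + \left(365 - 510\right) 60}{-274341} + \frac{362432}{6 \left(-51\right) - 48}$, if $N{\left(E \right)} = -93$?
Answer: $- \frac{5524021293}{5395373} \approx -1023.8$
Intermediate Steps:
$\frac{\left(\left(10290 + 5356\right) + N{\left(-257 \right)}\right) + \left(365 - 510\right) 60}{-274341} + \frac{362432}{6 \left(-51\right) - 48} = \frac{\left(\left(10290 + 5356\right) - 93\right) + \left(365 - 510\right) 60}{-274341} + \frac{362432}{6 \left(-51\right) - 48} = \left(\left(15646 - 93\right) - 8700\right) \left(- \frac{1}{274341}\right) + \frac{362432}{-306 - 48} = \left(15553 - 8700\right) \left(- \frac{1}{274341}\right) + \frac{362432}{-354} = 6853 \left(- \frac{1}{274341}\right) + 362432 \left(- \frac{1}{354}\right) = - \frac{6853}{274341} - \frac{181216}{177} = - \frac{5524021293}{5395373}$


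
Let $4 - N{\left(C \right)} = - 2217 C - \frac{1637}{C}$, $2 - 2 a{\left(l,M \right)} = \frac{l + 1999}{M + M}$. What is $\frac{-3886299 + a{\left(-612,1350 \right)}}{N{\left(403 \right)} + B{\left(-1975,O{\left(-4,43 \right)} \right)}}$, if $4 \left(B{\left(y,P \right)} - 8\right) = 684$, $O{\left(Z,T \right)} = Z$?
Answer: $- \frac{8457362266561}{1944735150600} \approx -4.3488$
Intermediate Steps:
$a{\left(l,M \right)} = 1 - \frac{1999 + l}{4 M}$ ($a{\left(l,M \right)} = 1 - \frac{\left(l + 1999\right) \frac{1}{M + M}}{2} = 1 - \frac{\left(1999 + l\right) \frac{1}{2 M}}{2} = 1 - \frac{\frac{1}{2} \frac{1}{M} \left(1999 + l\right)}{2} = 1 - \frac{1999 + l}{4 M}$)
$N{\left(C \right)} = 4 + \frac{1637}{C} + 2217 C$ ($N{\left(C \right)} = 4 - \left(- 2217 C - \frac{1637}{C}\right) = 4 + \left(\frac{1637}{C} + 2217 C\right) = 4 + \frac{1637}{C} + 2217 C$)
$B{\left(y,P \right)} = 179$ ($B{\left(y,P \right)} = 8 + \frac{1}{4} \cdot 684 = 8 + 171 = 179$)
$\frac{-3886299 + a{\left(-612,1350 \right)}}{N{\left(403 \right)} + B{\left(-1975,O{\left(-4,43 \right)} \right)}} = \frac{-3886299 + \frac{-1999 - -612 + 4 \cdot 1350}{4 \cdot 1350}}{\left(4 + \frac{1637}{403} + 2217 \cdot 403\right) + 179} = \frac{-3886299 + \frac{1}{4} \cdot \frac{1}{1350} \left(-1999 + 612 + 5400\right)}{\left(4 + 1637 \cdot \frac{1}{403} + 893451\right) + 179} = \frac{-3886299 + \frac{1}{4} \cdot \frac{1}{1350} \cdot 4013}{\left(4 + \frac{1637}{403} + 893451\right) + 179} = \frac{-3886299 + \frac{4013}{5400}}{\frac{360064002}{403} + 179} = - \frac{20986010587}{5400 \cdot \frac{360136139}{403}} = \left(- \frac{20986010587}{5400}\right) \frac{403}{360136139} = - \frac{8457362266561}{1944735150600}$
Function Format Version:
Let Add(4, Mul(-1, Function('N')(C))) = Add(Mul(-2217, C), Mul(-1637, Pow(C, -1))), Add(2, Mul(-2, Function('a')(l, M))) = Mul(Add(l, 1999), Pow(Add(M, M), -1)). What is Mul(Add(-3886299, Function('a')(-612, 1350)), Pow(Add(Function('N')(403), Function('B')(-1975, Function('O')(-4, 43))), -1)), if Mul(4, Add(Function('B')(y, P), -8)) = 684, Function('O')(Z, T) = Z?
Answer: Rational(-8457362266561, 1944735150600) ≈ -4.3488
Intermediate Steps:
Function('a')(l, M) = Add(1, Mul(Rational(-1, 4), Pow(M, -1), Add(1999, l))) (Function('a')(l, M) = Add(1, Mul(Rational(-1, 2), Mul(Add(l, 1999), Pow(Add(M, M), -1)))) = Add(1, Mul(Rational(-1, 2), Mul(Add(1999, l), Pow(Mul(2, M), -1)))) = Add(1, Mul(Rational(-1, 2), Mul(Add(1999, l), Mul(Rational(1, 2), Pow(M, -1))))) = Add(1, Mul(Rational(-1, 2), Mul(Rational(1, 2), Pow(M, -1), Add(1999, l)))) = Add(1, Mul(Rational(-1, 4), Pow(M, -1), Add(1999, l))))
Function('N')(C) = Add(4, Mul(1637, Pow(C, -1)), Mul(2217, C)) (Function('N')(C) = Add(4, Mul(-1, Add(Mul(-2217, C), Mul(-1637, Pow(C, -1))))) = Add(4, Add(Mul(1637, Pow(C, -1)), Mul(2217, C))) = Add(4, Mul(1637, Pow(C, -1)), Mul(2217, C)))
Function('B')(y, P) = 179 (Function('B')(y, P) = Add(8, Mul(Rational(1, 4), 684)) = Add(8, 171) = 179)
Mul(Add(-3886299, Function('a')(-612, 1350)), Pow(Add(Function('N')(403), Function('B')(-1975, Function('O')(-4, 43))), -1)) = Mul(Add(-3886299, Mul(Rational(1, 4), Pow(1350, -1), Add(-1999, Mul(-1, -612), Mul(4, 1350)))), Pow(Add(Add(4, Mul(1637, Pow(403, -1)), Mul(2217, 403)), 179), -1)) = Mul(Add(-3886299, Mul(Rational(1, 4), Rational(1, 1350), Add(-1999, 612, 5400))), Pow(Add(Add(4, Mul(1637, Rational(1, 403)), 893451), 179), -1)) = Mul(Add(-3886299, Mul(Rational(1, 4), Rational(1, 1350), 4013)), Pow(Add(Add(4, Rational(1637, 403), 893451), 179), -1)) = Mul(Add(-3886299, Rational(4013, 5400)), Pow(Add(Rational(360064002, 403), 179), -1)) = Mul(Rational(-20986010587, 5400), Pow(Rational(360136139, 403), -1)) = Mul(Rational(-20986010587, 5400), Rational(403, 360136139)) = Rational(-8457362266561, 1944735150600)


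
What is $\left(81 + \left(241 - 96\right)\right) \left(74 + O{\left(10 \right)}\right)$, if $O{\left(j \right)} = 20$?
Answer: $21244$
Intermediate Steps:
$\left(81 + \left(241 - 96\right)\right) \left(74 + O{\left(10 \right)}\right) = \left(81 + \left(241 - 96\right)\right) \left(74 + 20\right) = \left(81 + 145\right) 94 = 226 \cdot 94 = 21244$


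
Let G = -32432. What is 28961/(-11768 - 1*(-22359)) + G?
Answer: -343458351/10591 ≈ -32429.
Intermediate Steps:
28961/(-11768 - 1*(-22359)) + G = 28961/(-11768 - 1*(-22359)) - 32432 = 28961/(-11768 + 22359) - 32432 = 28961/10591 - 32432 = -343458351/10591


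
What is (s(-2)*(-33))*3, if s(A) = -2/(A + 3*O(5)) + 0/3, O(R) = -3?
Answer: -18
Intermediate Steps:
s(A) = -2/(-9 + A) (s(A) = -2/(A + 3*(-3)) + 0/3 = -2/(A - 9) + 0*(⅓) = -2/(-9 + A) + 0 = -2/(-9 + A))
(s(-2)*(-33))*3 = (-2/(-9 - 2)*(-33))*3 = (-2/(-11)*(-33))*3 = (-2*(-1/11)*(-33))*3 = ((2/11)*(-33))*3 = -6*3 = -18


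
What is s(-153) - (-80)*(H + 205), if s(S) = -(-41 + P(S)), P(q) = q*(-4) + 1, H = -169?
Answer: 2308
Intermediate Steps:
P(q) = 1 - 4*q (P(q) = -4*q + 1 = 1 - 4*q)
s(S) = 40 + 4*S (s(S) = -(-41 + (1 - 4*S)) = -(-40 - 4*S) = 40 + 4*S)
s(-153) - (-80)*(H + 205) = (40 + 4*(-153)) - (-80)*(-169 + 205) = (40 - 612) - (-80)*36 = -572 - 1*(-2880) = -572 + 2880 = 2308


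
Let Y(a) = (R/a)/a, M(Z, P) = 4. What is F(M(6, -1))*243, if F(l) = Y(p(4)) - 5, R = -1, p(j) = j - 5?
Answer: -1458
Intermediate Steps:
p(j) = -5 + j
Y(a) = -1/a² (Y(a) = (-1/a)/a = -1/a²)
F(l) = -6 (F(l) = -1/(-5 + 4)² - 5 = -1/(-1)² - 5 = -1*1 - 5 = -1 - 5 = -6)
F(M(6, -1))*243 = -6*243 = -1458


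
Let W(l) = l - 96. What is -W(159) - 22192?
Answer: -22255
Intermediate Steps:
W(l) = -96 + l
-W(159) - 22192 = -(-96 + 159) - 22192 = -1*63 - 22192 = -63 - 22192 = -22255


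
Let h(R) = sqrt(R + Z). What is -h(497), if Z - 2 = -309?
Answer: -sqrt(190) ≈ -13.784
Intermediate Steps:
Z = -307 (Z = 2 - 309 = -307)
h(R) = sqrt(-307 + R) (h(R) = sqrt(R - 307) = sqrt(-307 + R))
-h(497) = -sqrt(-307 + 497) = -sqrt(190)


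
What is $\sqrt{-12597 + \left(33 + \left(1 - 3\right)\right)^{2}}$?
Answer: $2 i \sqrt{2909} \approx 107.87 i$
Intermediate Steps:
$\sqrt{-12597 + \left(33 + \left(1 - 3\right)\right)^{2}} = \sqrt{-12597 + \left(33 - 2\right)^{2}} = \sqrt{-12597 + 31^{2}} = \sqrt{-12597 + 961} = \sqrt{-11636} = 2 i \sqrt{2909}$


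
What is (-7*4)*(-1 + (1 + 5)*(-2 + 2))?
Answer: 28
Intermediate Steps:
(-7*4)*(-1 + (1 + 5)*(-2 + 2)) = -28*(-1 + 6*0) = -28*(-1 + 0) = -28*(-1) = 28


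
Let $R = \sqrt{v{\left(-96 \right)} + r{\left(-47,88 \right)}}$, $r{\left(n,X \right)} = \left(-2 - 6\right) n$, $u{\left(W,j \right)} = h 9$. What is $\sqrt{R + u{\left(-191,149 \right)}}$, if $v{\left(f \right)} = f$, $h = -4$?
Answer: $\sqrt{-36 + 2 \sqrt{70}} \approx 4.3894 i$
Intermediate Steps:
$u{\left(W,j \right)} = -36$ ($u{\left(W,j \right)} = \left(-4\right) 9 = -36$)
$r{\left(n,X \right)} = - 8 n$
$R = 2 \sqrt{70}$ ($R = \sqrt{-96 - -376} = \sqrt{-96 + 376} = \sqrt{280} = 2 \sqrt{70} \approx 16.733$)
$\sqrt{R + u{\left(-191,149 \right)}} = \sqrt{2 \sqrt{70} - 36} = \sqrt{-36 + 2 \sqrt{70}}$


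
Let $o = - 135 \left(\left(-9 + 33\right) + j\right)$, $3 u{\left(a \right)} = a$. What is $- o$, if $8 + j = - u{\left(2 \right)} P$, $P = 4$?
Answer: $1800$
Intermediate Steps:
$u{\left(a \right)} = \frac{a}{3}$
$j = - \frac{32}{3}$ ($j = -8 + - \frac{2}{3} \cdot 4 = -8 + \left(-1\right) \frac{2}{3} \cdot 4 = -8 - \frac{8}{3} = - \frac{32}{3} \approx -10.667$)
$o = -1800$ ($o = - 135 \left(\left(-9 + 33\right) - \frac{32}{3}\right) = - 135 \left(24 - \frac{32}{3}\right) = \left(-135\right) \frac{40}{3} = -1800$)
$- o = \left(-1\right) \left(-1800\right) = 1800$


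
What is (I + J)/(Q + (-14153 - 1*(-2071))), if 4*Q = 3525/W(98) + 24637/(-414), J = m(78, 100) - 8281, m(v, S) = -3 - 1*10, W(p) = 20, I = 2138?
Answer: 20388672/39918923 ≈ 0.51075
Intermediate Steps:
m(v, S) = -13 (m(v, S) = -3 - 10 = -13)
J = -8294 (J = -13 - 8281 = -8294)
Q = 96661/3312 (Q = (3525/20 + 24637/(-414))/4 = (3525*(1/20) + 24637*(-1/414))/4 = (705/4 - 24637/414)/4 = (1/4)*(96661/828) = 96661/3312 ≈ 29.185)
(I + J)/(Q + (-14153 - 1*(-2071))) = (2138 - 8294)/(96661/3312 + (-14153 - 1*(-2071))) = -6156/(96661/3312 + (-14153 + 2071)) = -6156/(96661/3312 - 12082) = -6156/(-39918923/3312) = -6156*(-3312/39918923) = 20388672/39918923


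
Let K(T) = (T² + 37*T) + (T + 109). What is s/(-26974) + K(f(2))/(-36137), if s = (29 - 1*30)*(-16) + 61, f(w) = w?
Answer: -7880635/974759438 ≈ -0.0080847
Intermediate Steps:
s = 77 (s = (29 - 30)*(-16) + 61 = -1*(-16) + 61 = 16 + 61 = 77)
K(T) = 109 + T² + 38*T (K(T) = (T² + 37*T) + (109 + T) = 109 + T² + 38*T)
s/(-26974) + K(f(2))/(-36137) = 77/(-26974) + (109 + 2² + 38*2)/(-36137) = 77*(-1/26974) + (109 + 4 + 76)*(-1/36137) = -77/26974 + 189*(-1/36137) = -77/26974 - 189/36137 = -7880635/974759438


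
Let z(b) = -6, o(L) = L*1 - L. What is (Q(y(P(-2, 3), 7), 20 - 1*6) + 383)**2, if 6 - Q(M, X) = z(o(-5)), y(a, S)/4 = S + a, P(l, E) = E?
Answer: 156025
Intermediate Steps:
o(L) = 0 (o(L) = L - L = 0)
y(a, S) = 4*S + 4*a (y(a, S) = 4*(S + a) = 4*S + 4*a)
Q(M, X) = 12 (Q(M, X) = 6 - 1*(-6) = 6 + 6 = 12)
(Q(y(P(-2, 3), 7), 20 - 1*6) + 383)**2 = (12 + 383)**2 = 395**2 = 156025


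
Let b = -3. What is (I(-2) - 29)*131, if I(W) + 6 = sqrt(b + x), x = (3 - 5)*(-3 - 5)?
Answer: -4585 + 131*sqrt(13) ≈ -4112.7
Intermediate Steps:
x = 16 (x = -2*(-8) = 16)
I(W) = -6 + sqrt(13) (I(W) = -6 + sqrt(-3 + 16) = -6 + sqrt(13))
(I(-2) - 29)*131 = ((-6 + sqrt(13)) - 29)*131 = (-35 + sqrt(13))*131 = -4585 + 131*sqrt(13)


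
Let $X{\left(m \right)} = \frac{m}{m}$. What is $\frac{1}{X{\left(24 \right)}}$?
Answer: $1$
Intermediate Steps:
$X{\left(m \right)} = 1$
$\frac{1}{X{\left(24 \right)}} = 1^{-1} = 1$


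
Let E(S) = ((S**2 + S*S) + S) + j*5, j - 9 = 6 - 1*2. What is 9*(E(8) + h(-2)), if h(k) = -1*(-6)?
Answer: 1863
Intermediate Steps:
h(k) = 6
j = 13 (j = 9 + (6 - 1*2) = 9 + (6 - 2) = 9 + 4 = 13)
E(S) = 65 + S + 2*S**2 (E(S) = ((S**2 + S*S) + S) + 13*5 = ((S**2 + S**2) + S) + 65 = (2*S**2 + S) + 65 = (S + 2*S**2) + 65 = 65 + S + 2*S**2)
9*(E(8) + h(-2)) = 9*((65 + 8 + 2*8**2) + 6) = 9*((65 + 8 + 2*64) + 6) = 9*((65 + 8 + 128) + 6) = 9*(201 + 6) = 9*207 = 1863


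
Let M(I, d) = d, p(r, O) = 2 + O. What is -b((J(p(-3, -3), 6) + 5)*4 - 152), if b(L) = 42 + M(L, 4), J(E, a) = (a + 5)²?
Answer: -46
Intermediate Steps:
J(E, a) = (5 + a)²
b(L) = 46 (b(L) = 42 + 4 = 46)
-b((J(p(-3, -3), 6) + 5)*4 - 152) = -1*46 = -46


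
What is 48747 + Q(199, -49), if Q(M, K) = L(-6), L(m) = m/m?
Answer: 48748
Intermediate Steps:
L(m) = 1
Q(M, K) = 1
48747 + Q(199, -49) = 48747 + 1 = 48748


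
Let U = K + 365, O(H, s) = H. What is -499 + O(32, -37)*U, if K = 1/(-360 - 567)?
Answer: 10364755/927 ≈ 11181.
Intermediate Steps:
K = -1/927 (K = 1/(-927) = -1/927 ≈ -0.0010787)
U = 338354/927 (U = -1/927 + 365 = 338354/927 ≈ 365.00)
-499 + O(32, -37)*U = -499 + 32*(338354/927) = -499 + 10827328/927 = 10364755/927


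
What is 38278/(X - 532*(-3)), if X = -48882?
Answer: -19139/23643 ≈ -0.80950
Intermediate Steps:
38278/(X - 532*(-3)) = 38278/(-48882 - 532*(-3)) = 38278/(-48882 - 1*(-1596)) = 38278/(-48882 + 1596) = 38278/(-47286) = 38278*(-1/47286) = -19139/23643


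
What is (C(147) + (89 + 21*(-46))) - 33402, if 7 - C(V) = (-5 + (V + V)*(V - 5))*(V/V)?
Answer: -76015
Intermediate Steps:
C(V) = 12 - 2*V*(-5 + V) (C(V) = 7 - (-5 + (V + V)*(V - 5))*V/V = 7 - (-5 + (2*V)*(-5 + V)) = 7 - (-5 + 2*V*(-5 + V)) = 7 + (5 - 2*V*(-5 + V)) = 12 - 2*V*(-5 + V))
(C(147) + (89 + 21*(-46))) - 33402 = ((12 - 2*147² + 10*147) + (89 + 21*(-46))) - 33402 = ((12 - 2*21609 + 1470) + (89 - 966)) - 33402 = ((12 - 43218 + 1470) - 877) - 33402 = (-41736 - 877) - 33402 = -42613 - 33402 = -76015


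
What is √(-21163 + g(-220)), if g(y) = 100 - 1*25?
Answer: 4*I*√1318 ≈ 145.22*I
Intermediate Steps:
g(y) = 75 (g(y) = 100 - 25 = 75)
√(-21163 + g(-220)) = √(-21163 + 75) = √(-21088) = 4*I*√1318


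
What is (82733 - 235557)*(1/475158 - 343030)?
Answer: 12454655405044468/237579 ≈ 5.2423e+10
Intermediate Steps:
(82733 - 235557)*(1/475158 - 343030) = -152824*(1/475158 - 343030) = -152824*(-162993448739/475158) = 12454655405044468/237579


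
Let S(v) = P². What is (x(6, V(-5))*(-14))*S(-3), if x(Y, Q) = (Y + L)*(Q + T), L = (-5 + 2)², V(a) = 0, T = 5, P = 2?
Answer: -4200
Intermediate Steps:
S(v) = 4 (S(v) = 2² = 4)
L = 9 (L = (-3)² = 9)
x(Y, Q) = (5 + Q)*(9 + Y) (x(Y, Q) = (Y + 9)*(Q + 5) = (9 + Y)*(5 + Q) = (5 + Q)*(9 + Y))
(x(6, V(-5))*(-14))*S(-3) = ((45 + 5*6 + 9*0 + 0*6)*(-14))*4 = ((45 + 30 + 0 + 0)*(-14))*4 = (75*(-14))*4 = -1050*4 = -4200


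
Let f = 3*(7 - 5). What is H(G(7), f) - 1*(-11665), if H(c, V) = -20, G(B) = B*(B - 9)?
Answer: 11645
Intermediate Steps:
G(B) = B*(-9 + B)
f = 6 (f = 3*2 = 6)
H(G(7), f) - 1*(-11665) = -20 - 1*(-11665) = -20 + 11665 = 11645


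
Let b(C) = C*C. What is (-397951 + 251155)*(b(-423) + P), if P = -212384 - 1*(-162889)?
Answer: -19000393464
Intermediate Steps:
b(C) = C²
P = -49495 (P = -212384 + 162889 = -49495)
(-397951 + 251155)*(b(-423) + P) = (-397951 + 251155)*((-423)² - 49495) = -146796*(178929 - 49495) = -146796*129434 = -19000393464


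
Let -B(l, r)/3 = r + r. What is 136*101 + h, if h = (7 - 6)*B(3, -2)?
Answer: 13748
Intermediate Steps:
B(l, r) = -6*r (B(l, r) = -3*(r + r) = -6*r)
h = 12 (h = (7 - 6)*(-6*(-2)) = 1*12 = 12)
136*101 + h = 136*101 + 12 = 13736 + 12 = 13748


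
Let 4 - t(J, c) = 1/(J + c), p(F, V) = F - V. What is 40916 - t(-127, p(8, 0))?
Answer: 4868527/119 ≈ 40912.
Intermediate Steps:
t(J, c) = 4 - 1/(J + c)
40916 - t(-127, p(8, 0)) = 40916 - (-1 + 4*(-127) + 4*(8 - 1*0))/(-127 + (8 - 1*0)) = 40916 - (-1 - 508 + 4*(8 + 0))/(-127 + (8 + 0)) = 40916 - (-1 - 508 + 4*8)/(-127 + 8) = 40916 - (-1 - 508 + 32)/(-119) = 40916 - (-1)*(-477)/119 = 40916 - 1*477/119 = 40916 - 477/119 = 4868527/119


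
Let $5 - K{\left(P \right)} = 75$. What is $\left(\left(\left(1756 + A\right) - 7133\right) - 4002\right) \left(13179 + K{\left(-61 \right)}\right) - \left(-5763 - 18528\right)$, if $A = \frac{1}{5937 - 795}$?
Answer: $- \frac{632080439731}{5142} \approx -1.2293 \cdot 10^{8}$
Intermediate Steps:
$K{\left(P \right)} = -70$ ($K{\left(P \right)} = 5 - 75 = -70$)
$A = \frac{1}{5142} \approx 0.00019448$
$\left(\left(\left(1756 + A\right) - 7133\right) - 4002\right) \left(13179 + K{\left(-61 \right)}\right) - \left(-5763 - 18528\right) = \left(\left(\left(1756 + \frac{1}{5142}\right) - 7133\right) - 4002\right) \left(13179 - 70\right) - \left(-5763 - 18528\right) = \left(\left(\frac{9029353}{5142} - 7133\right) - 4002\right) 13109 - -24291 = \left(- \frac{27648533}{5142} - 4002\right) 13109 + 24291 = \left(- \frac{48226817}{5142}\right) 13109 + 24291 = - \frac{632205344053}{5142} + 24291 = - \frac{632080439731}{5142}$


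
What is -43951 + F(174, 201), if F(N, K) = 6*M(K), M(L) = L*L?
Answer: 198455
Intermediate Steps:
M(L) = L²
F(N, K) = 6*K²
-43951 + F(174, 201) = -43951 + 6*201² = -43951 + 6*40401 = -43951 + 242406 = 198455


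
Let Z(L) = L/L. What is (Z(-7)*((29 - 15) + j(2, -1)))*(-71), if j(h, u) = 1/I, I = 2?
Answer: -2059/2 ≈ -1029.5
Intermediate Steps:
j(h, u) = 1/2
Z(L) = 1
(Z(-7)*((29 - 15) + j(2, -1)))*(-71) = (1*((29 - 15) + 1/2))*(-71) = (1*(14 + 1/2))*(-71) = (1*(29/2))*(-71) = (29/2)*(-71) = -2059/2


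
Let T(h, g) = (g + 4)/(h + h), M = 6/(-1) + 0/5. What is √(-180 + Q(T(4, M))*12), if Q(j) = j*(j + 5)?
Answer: I*√777/2 ≈ 13.937*I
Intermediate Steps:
M = -6 (M = 6*(-1) + 0*(⅕) = -6 + 0 = -6)
T(h, g) = (4 + g)/(2*h) (T(h, g) = (4 + g)/((2*h)) = (4 + g)*(1/(2*h)) = (4 + g)/(2*h))
Q(j) = j*(5 + j)
√(-180 + Q(T(4, M))*12) = √(-180 + (((½)*(4 - 6)/4)*(5 + (½)*(4 - 6)/4))*12) = √(-180 + (((½)*(¼)*(-2))*(5 + (½)*(¼)*(-2)))*12) = √(-180 - (5 - ¼)/4*12) = √(-180 - ¼*19/4*12) = √(-180 - 19/16*12) = √(-180 - 57/4) = √(-777/4) = I*√777/2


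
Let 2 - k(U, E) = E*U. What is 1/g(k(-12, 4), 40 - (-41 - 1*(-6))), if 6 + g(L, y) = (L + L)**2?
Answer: 1/9994 ≈ 0.00010006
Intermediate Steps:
k(U, E) = 2 - E*U
g(L, y) = -6 + 4*L**2 (g(L, y) = -6 + (L + L)**2 = -6 + (2*L)**2 = -6 + 4*L**2)
1/g(k(-12, 4), 40 - (-41 - 1*(-6))) = 1/(-6 + 4*(2 - 1*4*(-12))**2) = 1/(-6 + 4*(2 + 48)**2) = 1/(-6 + 4*50**2) = 1/(-6 + 4*2500) = 1/(-6 + 10000) = 1/9994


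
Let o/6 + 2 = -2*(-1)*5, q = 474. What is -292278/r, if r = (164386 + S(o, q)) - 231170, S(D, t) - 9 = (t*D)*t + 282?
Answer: -292278/10717955 ≈ -0.027270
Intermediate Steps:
o = 48 (o = -12 + 6*(-2*(-1)*5) = -12 + 6*(2*5) = -12 + 6*10 = -12 + 60 = 48)
S(D, t) = 291 + D*t² (S(D, t) = 9 + ((t*D)*t + 282) = 9 + ((D*t)*t + 282) = 9 + (D*t² + 282) = 9 + (282 + D*t²) = 291 + D*t²)
r = 10717955 (r = (164386 + (291 + 48*474²)) - 231170 = (164386 + (291 + 48*224676)) - 231170 = (164386 + (291 + 10784448)) - 231170 = (164386 + 10784739) - 231170 = 10949125 - 231170 = 10717955)
-292278/r = -292278/10717955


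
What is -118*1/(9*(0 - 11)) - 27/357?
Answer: 13151/11781 ≈ 1.1163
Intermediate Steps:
-118*1/(9*(0 - 11)) - 27/357 = -118/(9*(-11)) - 27*1/357 = -118/(-99) - 9/119 = -118*(-1/99) - 9/119 = 118/99 - 9/119 = 13151/11781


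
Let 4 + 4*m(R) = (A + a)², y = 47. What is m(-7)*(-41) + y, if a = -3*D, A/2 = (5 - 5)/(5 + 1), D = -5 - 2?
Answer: -17729/4 ≈ -4432.3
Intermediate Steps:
D = -7
A = 0 (A = 2*((5 - 5)/(5 + 1)) = 2*(0/6) = 2*(0*(⅙)) = 2*0 = 0)
a = 21 (a = -3*(-7) = 21)
m(R) = 437/4 (m(R) = -1 + (0 + 21)²/4 = -1 + (¼)*21² = -1 + (¼)*441 = -1 + 441/4 = 437/4)
m(-7)*(-41) + y = (437/4)*(-41) + 47 = -17917/4 + 47 = -17729/4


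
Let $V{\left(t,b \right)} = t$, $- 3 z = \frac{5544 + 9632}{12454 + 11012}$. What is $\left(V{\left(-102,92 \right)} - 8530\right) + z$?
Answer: $- \frac{303845356}{35199} \approx -8632.2$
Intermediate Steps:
$z = - \frac{7588}{35199}$ ($z = - \frac{\left(5544 + 9632\right) \frac{1}{12454 + 11012}}{3} = - \frac{15176 \cdot \frac{1}{23466}}{3} = \left(- \frac{1}{3}\right) \frac{7588}{11733} = - \frac{7588}{35199} \approx -0.21557$)
$\left(V{\left(-102,92 \right)} - 8530\right) + z = \left(-102 - 8530\right) - \frac{7588}{35199} = -8632 - \frac{7588}{35199} = - \frac{303845356}{35199}$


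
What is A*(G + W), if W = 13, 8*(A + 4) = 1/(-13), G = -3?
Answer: -2085/52 ≈ -40.096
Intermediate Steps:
A = -417/104 (A = -4 + (1/8)/(-13) = -4 + (1/8)*(-1/13) = -4 - 1/104 = -417/104 ≈ -4.0096)
A*(G + W) = -417*(-3 + 13)/104 = -417/104*10 = -2085/52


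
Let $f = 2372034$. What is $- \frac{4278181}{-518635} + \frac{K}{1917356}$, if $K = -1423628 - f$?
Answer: $\frac{3117116424033}{497203964530} \approx 6.2693$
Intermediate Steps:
$K = -3795662$ ($K = -1423628 - 2372034 = -3795662$)
$- \frac{4278181}{-518635} + \frac{K}{1917356} = - \frac{4278181}{-518635} - \frac{3795662}{1917356} = \left(-4278181\right) \left(- \frac{1}{518635}\right) - \frac{1897831}{958678} = \frac{4278181}{518635} - \frac{1897831}{958678} = \frac{3117116424033}{497203964530}$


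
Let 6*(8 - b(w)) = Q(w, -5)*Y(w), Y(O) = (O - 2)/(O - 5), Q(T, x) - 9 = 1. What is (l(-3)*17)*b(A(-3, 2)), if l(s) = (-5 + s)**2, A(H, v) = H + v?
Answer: 23392/3 ≈ 7797.3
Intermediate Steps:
Q(T, x) = 10 (Q(T, x) = 9 + 1 = 10)
Y(O) = (-2 + O)/(-5 + O)
b(w) = 8 - 5*(-2 + w)/(3*(-5 + w)) (b(w) = 8 - 5*(-2 + w)/(-5 + w)/3 = 8 - 5*(-2 + w)/(3*(-5 + w)))
(l(-3)*17)*b(A(-3, 2)) = ((-5 - 3)**2*17)*((-110 + 19*(-3 + 2))/(3*(-5 + (-3 + 2)))) = ((-8)**2*17)*((-110 + 19*(-1))/(3*(-5 - 1))) = (64*17)*((1/3)*(-110 - 19)/(-6)) = 1088*((1/3)*(-1/6)*(-129)) = 1088*(43/6) = 23392/3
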